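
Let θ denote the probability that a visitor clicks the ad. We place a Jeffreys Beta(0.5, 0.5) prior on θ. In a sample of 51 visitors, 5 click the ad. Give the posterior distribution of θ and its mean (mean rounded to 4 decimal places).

Posterior: Beta(5.5, 46.5); mean ≈ 0.1058

The binomial likelihood is conjugate to the Beta prior: with 5 successes and 46 failures, the posterior is Beta(0.5+5, 0.5+46) = Beta(5.5, 46.5).
E[θ | data] = 5.5/(5.5+46.5) = 0.1058.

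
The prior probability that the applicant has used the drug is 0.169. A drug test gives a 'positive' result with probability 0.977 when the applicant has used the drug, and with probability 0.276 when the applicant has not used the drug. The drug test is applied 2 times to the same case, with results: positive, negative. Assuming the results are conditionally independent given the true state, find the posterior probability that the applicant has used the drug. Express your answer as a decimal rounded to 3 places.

Let H be the event that the applicant has used the drug; start with P(H) = 0.169. P('positive'|H) = 0.977, P('positive'|¬H) = 0.276.
Update on result 1 ('positive'): P(H) ← 0.977·0.1690 / (0.977·0.1690 + 0.276·0.8310) = 0.16511/0.39447 = 0.4186.
Update on result 2 ('negative'): P(H) ← 0.023·0.4186 / (0.023·0.4186 + 0.724·0.5814) = 0.0096271/0.43058 = 0.0224.

Posterior P(H) ≈ 0.022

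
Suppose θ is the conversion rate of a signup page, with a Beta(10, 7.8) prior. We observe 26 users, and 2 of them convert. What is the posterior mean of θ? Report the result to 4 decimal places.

Posterior mean ≈ 0.2740

Observing 2 successes and 24 failures updates Beta(10, 7.8) by adding the success and failure counts to the two shape parameters: α = 10+2 = 12, β = 7.8+24 = 31.8.
Posterior mean = α/(α+β) = 12/43.8 = 0.2740.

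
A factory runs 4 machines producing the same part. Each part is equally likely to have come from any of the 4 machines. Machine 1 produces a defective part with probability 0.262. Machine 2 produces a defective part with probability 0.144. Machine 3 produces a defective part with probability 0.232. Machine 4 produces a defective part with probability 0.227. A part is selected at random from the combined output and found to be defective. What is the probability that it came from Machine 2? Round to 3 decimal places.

Tabulate prior·likelihood by source: [1] prior 0.25, lik 0.262, product 0.06550; [2] prior 0.25, lik 0.144, product 0.03600; [3] prior 0.25, lik 0.232, product 0.05800; [4] prior 0.25, lik 0.227, product 0.05675.
Normalizing constant = 0.21625; the posterior for Machine 2 is its product over the sum, 0.03600/0.21625 = 0.166.

Posterior probability ≈ 0.166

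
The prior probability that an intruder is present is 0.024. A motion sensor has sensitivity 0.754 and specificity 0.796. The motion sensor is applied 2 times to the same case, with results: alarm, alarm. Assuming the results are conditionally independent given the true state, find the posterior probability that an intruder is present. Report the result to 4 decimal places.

Let H be the event that an intruder is present; start with P(H) = 0.024. P('alarm'|H) = 0.754, P('alarm'|¬H) = 0.204.
Update on result 1 ('alarm'): P(H) ← 0.754·0.0240 / (0.754·0.0240 + 0.204·0.9760) = 0.018096/0.21720 = 0.0833.
Update on result 2 ('alarm'): P(H) ← 0.754·0.0833 / (0.754·0.0833 + 0.204·0.9167) = 0.062819/0.24982 = 0.2515.

Posterior P(H) ≈ 0.2515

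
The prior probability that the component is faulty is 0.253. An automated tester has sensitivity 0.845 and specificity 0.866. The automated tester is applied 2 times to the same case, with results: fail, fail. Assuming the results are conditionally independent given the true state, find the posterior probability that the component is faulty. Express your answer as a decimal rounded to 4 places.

Let H be the event that the component is faulty; start with P(H) = 0.253. P('fail'|H) = 0.845, P('fail'|¬H) = 0.134.
Update on result 1 ('fail'): P(H) ← 0.845·0.2530 / (0.845·0.2530 + 0.134·0.7470) = 0.21379/0.31388 = 0.6811.
Update on result 2 ('fail'): P(H) ← 0.845·0.6811 / (0.845·0.6811 + 0.134·0.3189) = 0.57553/0.61826 = 0.9309.

Posterior P(H) ≈ 0.9309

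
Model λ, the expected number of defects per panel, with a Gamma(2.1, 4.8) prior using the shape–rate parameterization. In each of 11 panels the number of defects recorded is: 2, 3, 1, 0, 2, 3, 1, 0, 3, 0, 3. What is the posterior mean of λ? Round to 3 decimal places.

Total count ∑xᵢ = 18 over n = 11 panels.
Gamma is conjugate to the Poisson likelihood: posterior is Gamma(shape = 2.1+18 = 20.1, rate = 4.8+11 = 15.8).
E[λ | data] = 20.1/15.8 = 1.272.

Posterior mean ≈ 1.272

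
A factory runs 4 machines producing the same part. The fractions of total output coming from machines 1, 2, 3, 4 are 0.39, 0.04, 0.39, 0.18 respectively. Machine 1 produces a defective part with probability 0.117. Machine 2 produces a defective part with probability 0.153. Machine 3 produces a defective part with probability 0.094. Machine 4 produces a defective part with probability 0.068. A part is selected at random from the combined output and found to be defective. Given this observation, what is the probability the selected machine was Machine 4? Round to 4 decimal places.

Posterior probability ≈ 0.1216

Tabulate prior·likelihood by source: [1] prior 0.39, lik 0.117, product 0.04563; [2] prior 0.04, lik 0.153, product 0.006120; [3] prior 0.39, lik 0.094, product 0.03666; [4] prior 0.18, lik 0.068, product 0.01224.
Normalizing constant = 0.10065; the posterior for Machine 4 is its product over the sum, 0.01224/0.10065 = 0.1216.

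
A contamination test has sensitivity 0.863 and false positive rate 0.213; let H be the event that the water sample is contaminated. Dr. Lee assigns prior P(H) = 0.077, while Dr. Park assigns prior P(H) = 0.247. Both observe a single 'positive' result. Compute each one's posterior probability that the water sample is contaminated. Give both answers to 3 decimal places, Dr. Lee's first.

Dr. Lee: 0.253; Dr. Park: 0.571

The likelihood ratio for a 'positive' result is 0.863/0.213 = 4.0516.
Dr. Lee: prior odds 0.077/0.923 = 0.083424; posterior odds 0.33800; posterior probability 0.253.
Dr. Park: prior odds 0.247/0.753 = 0.32802; posterior odds 1.3290; posterior probability 0.571.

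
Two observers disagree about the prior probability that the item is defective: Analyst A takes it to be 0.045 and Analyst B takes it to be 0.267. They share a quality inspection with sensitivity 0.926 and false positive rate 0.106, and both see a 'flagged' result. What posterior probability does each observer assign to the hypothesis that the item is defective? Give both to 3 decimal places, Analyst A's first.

Analyst A: 0.292; Analyst B: 0.761

P('+'|H) = 0.926, P('+'|¬H) = 0.106.
Analyst A: numerator 0.926·0.045 = 0.041670; evidence = 0.041670+0.106·0.955 = 0.14290; posterior = 0.292.
Analyst B: numerator 0.926·0.267 = 0.24724; evidence = 0.24724+0.106·0.733 = 0.32494; posterior = 0.761.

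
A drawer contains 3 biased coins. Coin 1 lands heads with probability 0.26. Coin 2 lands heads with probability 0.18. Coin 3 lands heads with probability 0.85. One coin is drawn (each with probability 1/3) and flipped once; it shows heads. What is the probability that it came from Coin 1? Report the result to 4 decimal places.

Tabulate prior·likelihood by source: [1] prior 0.333333, lik 0.26, product 0.08667; [2] prior 0.333333, lik 0.18, product 0.06000; [3] prior 0.333333, lik 0.85, product 0.2833.
Normalizing constant = 0.43000; the posterior for Coin 1 is its product over the sum, 0.08667/0.43000 = 0.2016.

Posterior probability ≈ 0.2016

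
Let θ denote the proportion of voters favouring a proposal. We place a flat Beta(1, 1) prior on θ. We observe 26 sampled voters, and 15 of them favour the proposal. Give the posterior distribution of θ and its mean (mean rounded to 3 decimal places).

Posterior: Beta(16, 12); mean ≈ 0.571

Observing 15 successes and 11 failures updates Beta(1, 1) by adding the success and failure counts to the two shape parameters: α = 1+15 = 16, β = 1+11 = 12.
Posterior mean = α/(α+β) = 16/28 = 0.571.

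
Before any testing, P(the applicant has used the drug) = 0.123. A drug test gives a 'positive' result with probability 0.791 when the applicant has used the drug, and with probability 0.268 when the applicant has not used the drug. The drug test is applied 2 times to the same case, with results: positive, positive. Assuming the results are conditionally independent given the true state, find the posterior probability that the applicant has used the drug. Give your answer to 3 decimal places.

Let H be the event that the applicant has used the drug; start with P(H) = 0.123. P('positive'|H) = 0.791, P('positive'|¬H) = 0.268.
Update on result 1 ('positive'): P(H) ← 0.791·0.1230 / (0.791·0.1230 + 0.268·0.8770) = 0.097293/0.33233 = 0.2928.
Update on result 2 ('positive'): P(H) ← 0.791·0.2928 / (0.791·0.2928 + 0.268·0.7072) = 0.23157/0.42111 = 0.5499.

Posterior P(H) ≈ 0.550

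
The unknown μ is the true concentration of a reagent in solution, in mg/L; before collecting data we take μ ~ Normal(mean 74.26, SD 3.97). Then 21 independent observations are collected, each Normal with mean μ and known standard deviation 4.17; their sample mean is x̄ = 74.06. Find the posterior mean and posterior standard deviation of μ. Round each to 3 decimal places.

Posterior mean ≈ 74.070; posterior SD ≈ 0.887

With known σ, the Normal prior is conjugate. Weight on the data is w = (n/σ²)/(n/σ² + 1/τ₀²) = 1.20767/(1.20767+0.0634482) = 0.95008.
Posterior mean = w·x̄ + (1−w)·μ₀ = 0.95008·74.06 + 0.049915·74.26 = 74.070. Posterior variance = 1/(1.20767+0.0634482) = 0.786711, so SD = 0.887.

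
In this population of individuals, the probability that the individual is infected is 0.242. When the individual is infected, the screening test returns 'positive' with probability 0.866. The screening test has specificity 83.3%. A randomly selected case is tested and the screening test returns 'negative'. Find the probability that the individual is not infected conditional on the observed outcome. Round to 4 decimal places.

Let H be the event that the individual is infected. P(H) = 0.242, so P(¬H) = 0.758. With E the 'negative' result, P(E|H) = 0.134 and P(E|¬H) = 0.833.
P(E) = 0.134·0.242 + 0.833·0.758 = 0.032428 + 0.63141 = 0.66384.
By Bayes' theorem, P(H|E) = 0.032428 / 0.66384 = 0.0488. Hence P(¬H|E) = 1 − 0.0488 = 0.9512.

P(¬H | E) ≈ 0.9512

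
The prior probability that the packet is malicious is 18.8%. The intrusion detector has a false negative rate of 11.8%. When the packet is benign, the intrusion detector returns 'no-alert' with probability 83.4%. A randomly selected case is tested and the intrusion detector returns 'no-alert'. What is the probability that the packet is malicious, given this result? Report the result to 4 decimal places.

Let H be the event that the packet is malicious. P(H) = 0.188, so P(¬H) = 0.812. With E the 'no-alert' result, P(E|H) = 0.118 and P(E|¬H) = 0.834.
P(E) = 0.118·0.188 + 0.834·0.812 = 0.022184 + 0.67721 = 0.69939.
By Bayes' theorem, P(H|E) = 0.022184 / 0.69939 = 0.0317.

P(H | E) ≈ 0.0317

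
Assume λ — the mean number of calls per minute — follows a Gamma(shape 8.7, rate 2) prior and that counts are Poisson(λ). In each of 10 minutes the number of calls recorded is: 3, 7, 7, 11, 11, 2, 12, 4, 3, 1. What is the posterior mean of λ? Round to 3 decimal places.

The Poisson likelihood adds the total count to the shape and the number of exposure periods to the rate. Here ∑xᵢ = 61 and n = 10, so shape 8.7→69.7 and rate 2→12.
Posterior mean = shape/rate = 69.7/12 = 5.808.

Posterior mean ≈ 5.808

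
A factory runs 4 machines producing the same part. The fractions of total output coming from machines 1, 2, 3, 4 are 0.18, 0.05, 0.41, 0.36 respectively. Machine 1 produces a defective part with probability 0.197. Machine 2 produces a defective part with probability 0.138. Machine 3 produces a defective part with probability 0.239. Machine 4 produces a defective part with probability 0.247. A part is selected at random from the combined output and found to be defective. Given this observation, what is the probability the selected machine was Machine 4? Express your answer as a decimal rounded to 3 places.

Tabulate prior·likelihood by source: [1] prior 0.18, lik 0.197, product 0.03546; [2] prior 0.05, lik 0.138, product 0.006900; [3] prior 0.41, lik 0.239, product 0.09799; [4] prior 0.36, lik 0.247, product 0.08892.
Normalizing constant = 0.22927; the posterior for Machine 4 is its product over the sum, 0.08892/0.22927 = 0.388.

Posterior probability ≈ 0.388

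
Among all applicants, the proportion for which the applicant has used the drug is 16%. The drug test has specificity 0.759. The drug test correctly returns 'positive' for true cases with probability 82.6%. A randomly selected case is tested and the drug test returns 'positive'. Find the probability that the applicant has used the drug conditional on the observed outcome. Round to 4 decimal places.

P(H | E) ≈ 0.3950

Let H be the event that the applicant has used the drug. P(H) = 0.16, so P(¬H) = 0.84. With E the 'positive' result, P(E|H) = 0.826 and P(E|¬H) = 0.241.
P(E) = 0.826·0.16 + 0.241·0.84 = 0.13216 + 0.20244 = 0.33460.
By Bayes' theorem, P(H|E) = 0.13216 / 0.33460 = 0.3950.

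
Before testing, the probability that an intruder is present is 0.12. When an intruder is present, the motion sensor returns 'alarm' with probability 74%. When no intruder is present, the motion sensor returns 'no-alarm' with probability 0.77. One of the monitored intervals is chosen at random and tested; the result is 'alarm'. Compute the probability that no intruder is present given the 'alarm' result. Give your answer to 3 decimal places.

Let H be the event that an intruder is present. P(H) = 0.12, so P(¬H) = 0.88. With E the 'alarm' result, P(E|H) = 0.74 and P(E|¬H) = 0.23.
P(E) = 0.74·0.12 + 0.23·0.88 = 0.088800 + 0.20240 = 0.29120.
By Bayes' theorem, P(H|E) = 0.088800 / 0.29120 = 0.305. Hence P(¬H|E) = 1 − 0.305 = 0.695.

P(¬H | E) ≈ 0.695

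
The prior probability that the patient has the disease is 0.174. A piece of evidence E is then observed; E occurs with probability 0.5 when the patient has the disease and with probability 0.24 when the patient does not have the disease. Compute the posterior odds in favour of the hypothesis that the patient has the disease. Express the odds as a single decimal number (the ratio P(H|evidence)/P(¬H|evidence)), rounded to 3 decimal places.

Posterior odds ≈ 0.439

Prior odds = 0.174/(1−0.174) = 0.21065. In log-odds, ln(0.21065) = -1.5575.
Add log likelihood ratio: ln(2.0833) = 0.73397.
Posterior log-odds = -0.82357, so posterior odds = exp(-0.82357) = 0.43886.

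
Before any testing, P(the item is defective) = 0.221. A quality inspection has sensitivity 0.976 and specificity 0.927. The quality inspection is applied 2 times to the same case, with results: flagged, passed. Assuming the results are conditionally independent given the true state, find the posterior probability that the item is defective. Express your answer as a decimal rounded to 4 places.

Let H be the event that the item is defective; start with P(H) = 0.221. P('flagged'|H) = 0.976, P('flagged'|¬H) = 0.073.
Update on result 1 ('flagged'): P(H) ← 0.976·0.2210 / (0.976·0.2210 + 0.073·0.7790) = 0.21570/0.27256 = 0.7914.
Update on result 2 ('passed'): P(H) ← 0.024·0.7914 / (0.024·0.7914 + 0.927·0.2086) = 0.018993/0.21240 = 0.0894.

Posterior P(H) ≈ 0.0894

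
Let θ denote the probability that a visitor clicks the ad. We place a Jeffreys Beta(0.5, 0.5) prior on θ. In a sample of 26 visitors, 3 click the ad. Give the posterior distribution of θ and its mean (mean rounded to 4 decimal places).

Posterior: Beta(3.5, 23.5); mean ≈ 0.1296

The binomial likelihood is conjugate to the Beta prior: with 3 successes and 23 failures, the posterior is Beta(0.5+3, 0.5+23) = Beta(3.5, 23.5).
E[θ | data] = 3.5/(3.5+23.5) = 0.1296.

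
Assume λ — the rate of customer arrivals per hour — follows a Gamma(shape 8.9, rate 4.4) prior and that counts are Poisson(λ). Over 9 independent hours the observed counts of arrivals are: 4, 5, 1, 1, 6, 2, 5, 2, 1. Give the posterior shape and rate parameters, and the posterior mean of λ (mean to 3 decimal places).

Total count ∑xᵢ = 27 over n = 9 hours.
Gamma is conjugate to the Poisson likelihood: posterior is Gamma(shape = 8.9+27 = 35.9, rate = 4.4+9 = 13.4).
Posterior mean = shape/rate = 35.9/13.4 = 2.679.

Posterior: Gamma(shape=35.9, rate=13.4); mean ≈ 2.679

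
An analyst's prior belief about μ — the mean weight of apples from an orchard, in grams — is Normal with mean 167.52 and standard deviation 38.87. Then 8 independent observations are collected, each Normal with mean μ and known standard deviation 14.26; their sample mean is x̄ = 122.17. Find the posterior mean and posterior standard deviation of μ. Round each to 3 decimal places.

Posterior mean ≈ 122.920; posterior SD ≈ 5.000

Prior precision 1/τ₀² = 1/38.87² = 0.00066187; data precision n/σ² = 8/14.26² = 0.0393415.
Posterior precision = 0.00066187 + 0.0393415 = 0.0400034, giving posterior SD = 1/√0.0400034 = 5.000.
Posterior mean = (0.00066187·167.52 + 0.0393415·122.17) / 0.0400034 = 122.920.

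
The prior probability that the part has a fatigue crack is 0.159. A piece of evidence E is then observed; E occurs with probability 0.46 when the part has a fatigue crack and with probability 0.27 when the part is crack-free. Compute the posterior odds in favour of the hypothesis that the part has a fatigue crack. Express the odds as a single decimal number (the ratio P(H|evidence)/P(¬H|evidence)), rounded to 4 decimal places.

Prior odds = 0.159/(1−0.159) = 0.18906.
Likelihood ratio for E = 0.46/0.27 = 1.7037.
Posterior odds = prior odds × LR = 0.32210.

Posterior odds ≈ 0.3221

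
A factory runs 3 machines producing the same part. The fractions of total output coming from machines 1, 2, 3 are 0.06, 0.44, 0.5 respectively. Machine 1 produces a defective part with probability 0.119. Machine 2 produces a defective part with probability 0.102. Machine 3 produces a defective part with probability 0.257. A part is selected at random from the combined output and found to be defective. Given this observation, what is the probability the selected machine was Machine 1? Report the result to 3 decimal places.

Posterior probability ≈ 0.040

Tabulate prior·likelihood by source: [1] prior 0.06, lik 0.119, product 0.007140; [2] prior 0.44, lik 0.102, product 0.04488; [3] prior 0.5, lik 0.257, product 0.1285.
Normalizing constant = 0.18052; the posterior for Machine 1 is its product over the sum, 0.007140/0.18052 = 0.040.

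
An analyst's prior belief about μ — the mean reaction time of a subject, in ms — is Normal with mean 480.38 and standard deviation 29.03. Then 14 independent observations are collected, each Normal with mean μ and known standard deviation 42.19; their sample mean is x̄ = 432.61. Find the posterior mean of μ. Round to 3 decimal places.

With known σ, the Normal prior is conjugate. Weight on the data is w = (n/σ²)/(n/σ² + 1/τ₀²) = 0.00786519/(0.00786519+0.00118660) = 0.86891.
Posterior mean = w·x̄ + (1−w)·μ₀ = 0.86891·432.61 + 0.13109·480.38 = 438.872.

Posterior mean ≈ 438.872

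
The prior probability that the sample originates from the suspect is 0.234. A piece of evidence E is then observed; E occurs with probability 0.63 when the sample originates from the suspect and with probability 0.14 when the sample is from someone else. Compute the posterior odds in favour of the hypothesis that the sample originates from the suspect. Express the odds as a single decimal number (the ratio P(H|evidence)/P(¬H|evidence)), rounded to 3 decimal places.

Posterior odds ≈ 1.375

Prior odds = 0.234/(1−0.234) = 0.30548. In log-odds, ln(0.30548) = -1.1859.
Add log likelihood ratio: ln(4.5000) = 1.5041.
Posterior log-odds = 0.31822, so posterior odds = exp(0.31822) = 1.3747.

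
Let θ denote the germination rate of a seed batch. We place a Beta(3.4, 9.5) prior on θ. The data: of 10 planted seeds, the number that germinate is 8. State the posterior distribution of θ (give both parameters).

Posterior: Beta(11.4, 11.5)

Observing 8 successes and 2 failures updates Beta(3.4, 9.5) by adding the success and failure counts to the two shape parameters: α = 3.4+8 = 11.4, β = 9.5+2 = 11.5.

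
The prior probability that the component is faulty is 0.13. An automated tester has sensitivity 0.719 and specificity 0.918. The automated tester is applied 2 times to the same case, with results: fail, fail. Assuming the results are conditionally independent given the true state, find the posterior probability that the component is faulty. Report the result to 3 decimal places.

Let H be the event that the component is faulty; start with P(H) = 0.13. P('fail'|H) = 0.719, P('fail'|¬H) = 0.082.
Update on result 1 ('fail'): P(H) ← 0.719·0.1300 / (0.719·0.1300 + 0.082·0.8700) = 0.093470/0.16481 = 0.5671.
Update on result 2 ('fail'): P(H) ← 0.719·0.5671 / (0.719·0.5671 + 0.082·0.4329) = 0.40777/0.44327 = 0.9199.

Posterior P(H) ≈ 0.920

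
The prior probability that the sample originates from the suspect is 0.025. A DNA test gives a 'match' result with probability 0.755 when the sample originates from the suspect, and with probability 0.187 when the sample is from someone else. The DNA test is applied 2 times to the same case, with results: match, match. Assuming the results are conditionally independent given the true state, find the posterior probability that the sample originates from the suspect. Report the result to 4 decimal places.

Posterior P(H) ≈ 0.2948

Let H be the event that the sample originates from the suspect; start with P(H) = 0.025. P('match'|H) = 0.755, P('match'|¬H) = 0.187.
Update on result 1 ('match'): P(H) ← 0.755·0.0250 / (0.755·0.0250 + 0.187·0.9750) = 0.018875/0.20120 = 0.0938.
Update on result 2 ('match'): P(H) ← 0.755·0.0938 / (0.755·0.0938 + 0.187·0.9062) = 0.070828/0.24029 = 0.2948.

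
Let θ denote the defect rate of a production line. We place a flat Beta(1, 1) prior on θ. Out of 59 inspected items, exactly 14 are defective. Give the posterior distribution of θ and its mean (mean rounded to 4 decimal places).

The binomial likelihood is conjugate to the Beta prior: with 14 successes and 45 failures, the posterior is Beta(1+14, 1+45) = Beta(15, 46).
E[θ | data] = 15/(15+46) = 0.2459.

Posterior: Beta(15, 46); mean ≈ 0.2459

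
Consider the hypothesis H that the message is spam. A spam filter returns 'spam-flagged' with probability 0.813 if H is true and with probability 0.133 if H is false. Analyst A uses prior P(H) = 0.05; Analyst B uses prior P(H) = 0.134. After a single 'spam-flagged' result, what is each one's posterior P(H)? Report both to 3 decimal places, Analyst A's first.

Analyst A: 0.243; Analyst B: 0.486

The likelihood ratio for a 'spam-flagged' result is 0.813/0.133 = 6.1128.
Analyst A: prior odds 0.05/0.95 = 0.052632; posterior odds 0.32173; posterior probability 0.243.
Analyst B: prior odds 0.134/0.866 = 0.15473; posterior odds 0.94586; posterior probability 0.486.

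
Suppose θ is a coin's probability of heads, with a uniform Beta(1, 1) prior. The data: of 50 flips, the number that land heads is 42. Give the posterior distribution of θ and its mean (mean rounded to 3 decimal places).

The binomial likelihood is conjugate to the Beta prior: with 42 successes and 8 failures, the posterior is Beta(1+42, 1+8) = Beta(43, 9).
E[θ | data] = 43/(43+9) = 0.827.

Posterior: Beta(43, 9); mean ≈ 0.827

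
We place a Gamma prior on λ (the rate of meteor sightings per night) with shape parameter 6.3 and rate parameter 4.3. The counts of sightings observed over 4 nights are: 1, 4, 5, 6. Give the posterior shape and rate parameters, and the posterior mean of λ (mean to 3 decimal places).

Total count ∑xᵢ = 16 over n = 4 nights.
Gamma is conjugate to the Poisson likelihood: posterior is Gamma(shape = 6.3+16 = 22.3, rate = 4.3+4 = 8.3).
E[λ | data] = 22.3/8.3 = 2.687.

Posterior: Gamma(shape=22.3, rate=8.3); mean ≈ 2.687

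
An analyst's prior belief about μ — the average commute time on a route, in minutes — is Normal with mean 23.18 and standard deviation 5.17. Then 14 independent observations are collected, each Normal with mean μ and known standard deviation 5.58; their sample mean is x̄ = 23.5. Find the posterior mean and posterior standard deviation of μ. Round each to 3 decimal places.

With known σ, the Normal prior is conjugate. Weight on the data is w = (n/σ²)/(n/σ² + 1/τ₀²) = 0.449635/(0.449635+0.0374127) = 0.92318.
Posterior mean = w·x̄ + (1−w)·μ₀ = 0.92318·23.5 + 0.076815·23.18 = 23.475. Posterior variance = 1/(0.449635+0.0374127) = 2.05319, so SD = 1.433.

Posterior mean ≈ 23.475; posterior SD ≈ 1.433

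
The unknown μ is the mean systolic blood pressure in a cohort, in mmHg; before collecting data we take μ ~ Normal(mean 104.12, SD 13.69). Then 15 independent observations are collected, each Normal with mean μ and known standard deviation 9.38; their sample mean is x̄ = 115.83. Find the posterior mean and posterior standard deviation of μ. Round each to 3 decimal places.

With known σ, the Normal prior is conjugate. Weight on the data is w = (n/σ²)/(n/σ² + 1/τ₀²) = 0.170485/(0.170485+0.00533572) = 0.96965.
Posterior mean = w·x̄ + (1−w)·μ₀ = 0.96965·115.83 + 0.030348·104.12 = 115.475. Posterior variance = 1/(0.170485+0.00533572) = 5.68762, so SD = 2.385.

Posterior mean ≈ 115.475; posterior SD ≈ 2.385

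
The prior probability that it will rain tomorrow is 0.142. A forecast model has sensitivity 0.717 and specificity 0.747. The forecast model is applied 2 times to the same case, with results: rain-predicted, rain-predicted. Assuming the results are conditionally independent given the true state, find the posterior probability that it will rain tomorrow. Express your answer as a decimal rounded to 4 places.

Let H be the event that it will rain tomorrow; start with P(H) = 0.142. P('rain-predicted'|H) = 0.717, P('rain-predicted'|¬H) = 0.253.
Update on result 1 ('rain-predicted'): P(H) ← 0.717·0.1420 / (0.717·0.1420 + 0.253·0.8580) = 0.10181/0.31889 = 0.3193.
Update on result 2 ('rain-predicted'): P(H) ← 0.717·0.3193 / (0.717·0.3193 + 0.253·0.6807) = 0.22892/0.40115 = 0.5707.

Posterior P(H) ≈ 0.5707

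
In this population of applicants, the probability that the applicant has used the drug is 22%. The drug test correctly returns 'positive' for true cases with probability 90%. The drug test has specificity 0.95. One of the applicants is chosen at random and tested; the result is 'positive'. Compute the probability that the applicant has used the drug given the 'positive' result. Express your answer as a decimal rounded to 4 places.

P(H | E) ≈ 0.8354

Let H be the event that the applicant has used the drug. P(H) = 0.22, so P(¬H) = 0.78. With E the 'positive' result, P(E|H) = 0.9 and P(E|¬H) = 0.05.
P(E) = 0.9·0.22 + 0.05·0.78 = 0.19800 + 0.039000 = 0.23700.
By Bayes' theorem, P(H|E) = 0.19800 / 0.23700 = 0.8354.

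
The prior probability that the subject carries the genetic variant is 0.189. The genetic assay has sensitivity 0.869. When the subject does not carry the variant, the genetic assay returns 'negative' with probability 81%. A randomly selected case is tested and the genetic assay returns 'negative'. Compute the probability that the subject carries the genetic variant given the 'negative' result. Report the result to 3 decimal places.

P(H | E) ≈ 0.036

Write H for 'the subject carries the genetic variant'. Prior odds H:¬H = 0.189/0.811 = 0.23305. For the 'negative' outcome, the likelihood ratio is 0.131/0.81 = 0.16173.
Posterior odds = 0.23305 × 0.16173 = 0.037690, so P(H|E) = 0.037690/(1+0.037690) = 0.036.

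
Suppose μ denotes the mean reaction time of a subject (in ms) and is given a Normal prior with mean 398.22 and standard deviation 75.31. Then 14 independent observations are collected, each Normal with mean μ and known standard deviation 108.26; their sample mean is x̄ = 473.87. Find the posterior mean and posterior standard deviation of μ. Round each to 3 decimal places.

Posterior mean ≈ 464.140; posterior SD ≈ 27.009

With known σ, the Normal prior is conjugate. Weight on the data is w = (n/σ²)/(n/σ² + 1/τ₀²) = 0.00119452/(0.00119452+0.00017632) = 0.87138.
Posterior mean = w·x̄ + (1−w)·μ₀ = 0.87138·473.87 + 0.12862·398.22 = 464.140. Posterior variance = 1/(0.00119452+0.00017632) = 729.483, so SD = 27.009.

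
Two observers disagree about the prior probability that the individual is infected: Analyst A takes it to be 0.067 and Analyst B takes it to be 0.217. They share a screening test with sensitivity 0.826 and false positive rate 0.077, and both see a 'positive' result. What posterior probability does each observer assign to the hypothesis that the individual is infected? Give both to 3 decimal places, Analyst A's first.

Analyst A: 0.435; Analyst B: 0.748

P('+'|H) = 0.826, P('+'|¬H) = 0.077.
Analyst A: numerator 0.826·0.067 = 0.055342; evidence = 0.055342+0.077·0.933 = 0.12718; posterior = 0.435.
Analyst B: numerator 0.826·0.217 = 0.17924; evidence = 0.17924+0.077·0.783 = 0.23953; posterior = 0.748.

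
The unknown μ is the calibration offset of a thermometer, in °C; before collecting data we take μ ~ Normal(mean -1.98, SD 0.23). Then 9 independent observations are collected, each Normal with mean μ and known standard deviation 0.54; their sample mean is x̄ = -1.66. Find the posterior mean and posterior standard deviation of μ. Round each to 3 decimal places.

Prior precision 1/τ₀² = 1/0.23² = 18.9036; data precision n/σ² = 9/0.54² = 30.8642.
Posterior precision = 18.9036 + 30.8642 = 49.7678, giving posterior SD = 1/√49.7678 = 0.142.
Posterior mean = (18.9036·-1.98 + 30.8642·-1.66) / 49.7678 = -1.782.

Posterior mean ≈ -1.782; posterior SD ≈ 0.142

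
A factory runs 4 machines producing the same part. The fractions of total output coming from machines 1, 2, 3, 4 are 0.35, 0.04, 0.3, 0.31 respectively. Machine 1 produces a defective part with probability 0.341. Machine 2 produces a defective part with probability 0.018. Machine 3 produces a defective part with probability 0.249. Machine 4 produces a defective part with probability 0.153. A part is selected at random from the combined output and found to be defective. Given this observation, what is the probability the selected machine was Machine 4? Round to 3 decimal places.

Posterior probability ≈ 0.196

Tabulate prior·likelihood by source: [1] prior 0.35, lik 0.341, product 0.1193; [2] prior 0.04, lik 0.018, product 0.0007200; [3] prior 0.3, lik 0.249, product 0.07470; [4] prior 0.31, lik 0.153, product 0.04743.
Normalizing constant = 0.24220; the posterior for Machine 4 is its product over the sum, 0.04743/0.24220 = 0.196.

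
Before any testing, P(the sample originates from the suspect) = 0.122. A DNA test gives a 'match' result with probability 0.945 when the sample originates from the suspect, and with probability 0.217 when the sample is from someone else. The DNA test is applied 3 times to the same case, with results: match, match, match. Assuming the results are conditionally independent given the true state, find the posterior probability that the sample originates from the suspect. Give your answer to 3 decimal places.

With H the event that the sample originates from the suspect, the joint likelihood of the observed sequence is P(data|H) = 0.945·0.945·0.945 = 0.84391 and P(data|¬H) = 0.217·0.217·0.217 = 0.010218.
Bayes: P(H|data) = 0.122·0.84391 / (0.122·0.84391 + 0.878·0.010218) = 0.10296/0.11193 = 0.9198.

Posterior P(H) ≈ 0.920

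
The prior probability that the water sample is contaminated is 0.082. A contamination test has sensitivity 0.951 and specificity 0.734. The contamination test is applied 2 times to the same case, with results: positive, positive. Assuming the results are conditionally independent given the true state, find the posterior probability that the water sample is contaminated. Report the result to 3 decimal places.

Posterior P(H) ≈ 0.533

With H the event that the water sample is contaminated, the joint likelihood of the observed sequence is P(data|H) = 0.951·0.951 = 0.90440 and P(data|¬H) = 0.266·0.266 = 0.070756.
Bayes: P(H|data) = 0.082·0.90440 / (0.082·0.90440 + 0.918·0.070756) = 0.074161/0.13911 = 0.5331.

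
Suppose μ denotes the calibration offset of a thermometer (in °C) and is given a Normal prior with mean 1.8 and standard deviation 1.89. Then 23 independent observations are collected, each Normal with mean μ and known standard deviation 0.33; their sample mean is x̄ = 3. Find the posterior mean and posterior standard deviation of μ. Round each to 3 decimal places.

Posterior mean ≈ 2.998; posterior SD ≈ 0.069

With known σ, the Normal prior is conjugate. Weight on the data is w = (n/σ²)/(n/σ² + 1/τ₀²) = 211.203/(211.203+0.279947) = 0.99868.
Posterior mean = w·x̄ + (1−w)·μ₀ = 0.99868·3 + 0.0013237·1.8 = 2.998. Posterior variance = 1/(211.203+0.279947) = 0.00472852, so SD = 0.069.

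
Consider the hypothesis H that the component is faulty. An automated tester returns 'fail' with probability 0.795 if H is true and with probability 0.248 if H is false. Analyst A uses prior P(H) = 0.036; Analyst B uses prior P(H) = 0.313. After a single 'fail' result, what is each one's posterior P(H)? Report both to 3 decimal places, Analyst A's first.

The likelihood ratio for a 'fail' result is 0.795/0.248 = 3.2056.
Analyst A: prior odds 0.036/0.964 = 0.037344; posterior odds 0.11971; posterior probability 0.107.
Analyst B: prior odds 0.313/0.687 = 0.45560; posterior odds 1.4605; posterior probability 0.594.

Analyst A: 0.107; Analyst B: 0.594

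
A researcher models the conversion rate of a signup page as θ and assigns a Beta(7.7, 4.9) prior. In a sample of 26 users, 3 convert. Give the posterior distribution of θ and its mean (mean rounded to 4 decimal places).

Posterior: Beta(10.7, 27.9); mean ≈ 0.2772

The binomial likelihood is conjugate to the Beta prior: with 3 successes and 23 failures, the posterior is Beta(7.7+3, 4.9+23) = Beta(10.7, 27.9).
E[θ | data] = 10.7/(10.7+27.9) = 0.2772.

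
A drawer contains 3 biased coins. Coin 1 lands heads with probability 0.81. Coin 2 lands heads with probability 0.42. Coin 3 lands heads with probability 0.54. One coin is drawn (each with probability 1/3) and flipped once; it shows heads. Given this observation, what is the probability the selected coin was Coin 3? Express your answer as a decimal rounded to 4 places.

Posterior probability ≈ 0.3051

Tabulate prior·likelihood by source: [1] prior 0.333333, lik 0.81, product 0.2700; [2] prior 0.333333, lik 0.42, product 0.1400; [3] prior 0.333333, lik 0.54, product 0.1800.
Normalizing constant = 0.59000; the posterior for Coin 3 is its product over the sum, 0.1800/0.59000 = 0.3051.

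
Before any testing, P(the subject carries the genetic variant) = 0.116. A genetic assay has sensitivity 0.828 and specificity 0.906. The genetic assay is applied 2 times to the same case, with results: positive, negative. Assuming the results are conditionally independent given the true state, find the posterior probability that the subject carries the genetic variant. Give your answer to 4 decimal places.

With H the event that the subject carries the genetic variant, the joint likelihood of the observed sequence is P(data|H) = 0.828·0.172 = 0.14242 and P(data|¬H) = 0.094·0.906 = 0.085164.
Bayes: P(H|data) = 0.116·0.14242 / (0.116·0.14242 + 0.884·0.085164) = 0.016520/0.091805 = 0.1799.

Posterior P(H) ≈ 0.1799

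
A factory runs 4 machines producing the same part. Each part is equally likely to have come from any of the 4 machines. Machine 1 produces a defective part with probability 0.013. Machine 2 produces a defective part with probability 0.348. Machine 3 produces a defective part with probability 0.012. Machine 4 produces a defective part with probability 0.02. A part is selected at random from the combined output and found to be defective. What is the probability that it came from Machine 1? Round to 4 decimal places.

Posterior probability ≈ 0.0331

P(defective|M1) = 0.013; P(defective|M2) = 0.348; P(defective|M3) = 0.012; P(defective|M4) = 0.02.
Prior × likelihood for each source: 0.25·0.013=0.003250, 0.25·0.348=0.08700, 0.25·0.012=0.003000, 0.25·0.02=0.005000. Summing gives P(defective) = 0.098250.
P(Machine 1 | defective) = 0.003250 / 0.098250 = 0.0331.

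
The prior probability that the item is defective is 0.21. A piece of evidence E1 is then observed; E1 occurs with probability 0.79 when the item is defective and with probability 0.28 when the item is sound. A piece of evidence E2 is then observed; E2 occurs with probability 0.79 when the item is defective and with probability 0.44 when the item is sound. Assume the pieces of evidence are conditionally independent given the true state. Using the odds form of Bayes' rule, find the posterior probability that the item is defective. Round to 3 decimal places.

Posterior probability ≈ 0.574

Prior odds = 0.21/(1−0.21) = 0.26582.
Likelihood ratio for E1 = 0.79/0.28 = 2.8214.
Likelihood ratio for E2 = 0.79/0.44 = 1.7955.
Posterior odds = prior odds × LR₁ × LR₂ = 1.3466.
Posterior probability = odds/(1+odds) = 1.3466/2.3466 = 0.574.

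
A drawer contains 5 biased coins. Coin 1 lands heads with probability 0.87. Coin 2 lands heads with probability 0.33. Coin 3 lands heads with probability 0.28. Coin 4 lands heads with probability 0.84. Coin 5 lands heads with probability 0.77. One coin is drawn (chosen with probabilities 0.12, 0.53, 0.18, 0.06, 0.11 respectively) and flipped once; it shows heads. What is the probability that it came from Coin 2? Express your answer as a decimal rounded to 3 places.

Tabulate prior·likelihood by source: [1] prior 0.12, lik 0.87, product 0.1044; [2] prior 0.53, lik 0.33, product 0.1749; [3] prior 0.18, lik 0.28, product 0.05040; [4] prior 0.06, lik 0.84, product 0.05040; [5] prior 0.11, lik 0.77, product 0.08470.
Normalizing constant = 0.46480; the posterior for Coin 2 is its product over the sum, 0.1749/0.46480 = 0.376.

Posterior probability ≈ 0.376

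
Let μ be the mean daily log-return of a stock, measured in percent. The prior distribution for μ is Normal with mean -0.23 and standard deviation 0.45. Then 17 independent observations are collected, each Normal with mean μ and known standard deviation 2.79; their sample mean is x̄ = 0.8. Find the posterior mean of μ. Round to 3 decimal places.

Posterior mean ≈ 0.086

Prior precision 1/τ₀² = 1/0.45² = 4.93827; data precision n/σ² = 17/2.79² = 2.18394.
Posterior precision = 4.93827 + 2.18394 = 7.12221.
Posterior mean = (4.93827·-0.23 + 2.18394·0.8) / 7.12221 = 0.086.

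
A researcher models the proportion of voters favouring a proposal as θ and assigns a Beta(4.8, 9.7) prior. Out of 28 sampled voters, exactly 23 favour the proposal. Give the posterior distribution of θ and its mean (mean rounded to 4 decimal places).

Posterior: Beta(27.8, 14.7); mean ≈ 0.6541

The binomial likelihood is conjugate to the Beta prior: with 23 successes and 5 failures, the posterior is Beta(4.8+23, 9.7+5) = Beta(27.8, 14.7).
Posterior mean = α/(α+β) = 27.8/42.5 = 0.6541.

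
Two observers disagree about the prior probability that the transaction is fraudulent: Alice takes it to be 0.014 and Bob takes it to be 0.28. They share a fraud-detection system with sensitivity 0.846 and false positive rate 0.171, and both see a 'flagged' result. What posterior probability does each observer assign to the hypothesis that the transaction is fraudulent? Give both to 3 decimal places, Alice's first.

Alice: 0.066; Bob: 0.658

The likelihood ratio for a 'flagged' result is 0.846/0.171 = 4.9474.
Alice: prior odds 0.014/0.986 = 0.014199; posterior odds 0.070247; posterior probability 0.066.
Bob: prior odds 0.28/0.72 = 0.38889; posterior odds 1.9240; posterior probability 0.658.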